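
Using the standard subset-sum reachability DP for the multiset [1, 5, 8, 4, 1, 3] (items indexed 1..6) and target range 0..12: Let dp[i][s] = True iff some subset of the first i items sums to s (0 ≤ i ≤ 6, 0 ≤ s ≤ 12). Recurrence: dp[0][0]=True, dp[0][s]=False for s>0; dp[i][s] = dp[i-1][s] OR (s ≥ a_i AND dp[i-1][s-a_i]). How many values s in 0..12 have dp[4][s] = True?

i\s   0   1   2   3   4   5   6   7   8   9  10  11  12
  0   T   F   F   F   F   F   F   F   F   F   F   F   F
  1   T   T   F   F   F   F   F   F   F   F   F   F   F
  2   T   T   F   F   F   T   T   F   F   F   F   F   F
  3   T   T   F   F   F   T   T   F   T   T   F   F   F
  4   T   T   F   F   T   T   T   F   T   T   T   F   T
  5   T   T   T   F   T   T   T   T   T   T   T   T   T
  6   T   T   T   T   T   T   T   T   T   T   T   T   T

9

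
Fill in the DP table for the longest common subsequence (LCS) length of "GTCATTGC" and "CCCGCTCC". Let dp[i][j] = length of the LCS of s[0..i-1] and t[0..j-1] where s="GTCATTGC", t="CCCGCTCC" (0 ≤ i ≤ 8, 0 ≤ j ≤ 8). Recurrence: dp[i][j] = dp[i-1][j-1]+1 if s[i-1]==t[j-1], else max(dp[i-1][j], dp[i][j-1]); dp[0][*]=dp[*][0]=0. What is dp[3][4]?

   ''  C  C  C  G  C  T  C  C
''  0  0  0  0  0  0  0  0  0
 G  0  0  0  0  1  1  1  1  1
 T  0  0  0  0  1  1  2  2  2
 C  0  1  1  1  1  2  2  3  3
 A  0  1  1  1  1  2  2  3  3
 T  0  1  1  1  1  2  3  3  3
 T  0  1  1  1  1  2  3  3  3
 G  0  1  1  1  2  2  3  3  3
 C  0  1  2  2  2  3  3  4  4

1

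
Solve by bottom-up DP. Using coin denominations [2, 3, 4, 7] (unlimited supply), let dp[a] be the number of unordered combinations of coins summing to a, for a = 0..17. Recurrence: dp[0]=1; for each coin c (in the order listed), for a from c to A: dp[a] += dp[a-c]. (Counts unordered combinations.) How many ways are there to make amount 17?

after  coin     0     1     2     3     4     5     6     7     8     9    10    11    12    13    14    15    16    17
          2     1     0     1     0     1     0     1     0     1     0     1     0     1     0     1     0     1     0
          3     1     0     1     1     1     1     2     1     2     2     2     2     3     2     3     3     3     3
          4     1     0     1     1     2     1     3     2     4     3     5     4     7     5     8     7    10     8
          7     1     0     1     1     2     1     3     3     4     4     6     6     8     8    11    11    14    14

14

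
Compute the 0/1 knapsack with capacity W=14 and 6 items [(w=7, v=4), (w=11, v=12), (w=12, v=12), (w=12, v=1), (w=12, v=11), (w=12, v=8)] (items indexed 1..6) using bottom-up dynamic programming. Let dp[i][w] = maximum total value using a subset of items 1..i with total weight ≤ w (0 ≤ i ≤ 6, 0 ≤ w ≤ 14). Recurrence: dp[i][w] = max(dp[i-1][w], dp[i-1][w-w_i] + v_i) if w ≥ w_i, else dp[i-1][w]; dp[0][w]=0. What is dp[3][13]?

12

i\w   0   1   2   3   4   5   6   7   8   9  10  11  12  13  14
  0   0   0   0   0   0   0   0   0   0   0   0   0   0   0   0
  1   0   0   0   0   0   0   0   4   4   4   4   4   4   4   4
  2   0   0   0   0   0   0   0   4   4   4   4  12  12  12  12
  3   0   0   0   0   0   0   0   4   4   4   4  12  12  12  12
  4   0   0   0   0   0   0   0   4   4   4   4  12  12  12  12
  5   0   0   0   0   0   0   0   4   4   4   4  12  12  12  12
  6   0   0   0   0   0   0   0   4   4   4   4  12  12  12  12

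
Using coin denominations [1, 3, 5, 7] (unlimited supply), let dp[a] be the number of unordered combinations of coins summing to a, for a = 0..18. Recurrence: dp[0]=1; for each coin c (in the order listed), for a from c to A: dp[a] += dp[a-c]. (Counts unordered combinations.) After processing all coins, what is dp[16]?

after  coin     0     1     2     3     4     5     6     7     8     9    10    11    12    13    14    15    16    17    18
          1     1     1     1     1     1     1     1     1     1     1     1     1     1     1     1     1     1     1     1
          3     1     1     1     2     2     2     3     3     3     4     4     4     5     5     5     6     6     6     7
          5     1     1     1     2     2     3     4     4     5     6     7     8     9    10    11    13    14    15    17
          7     1     1     1     2     2     3     4     5     6     7     9    10    12    14    16    19    21    24    27

21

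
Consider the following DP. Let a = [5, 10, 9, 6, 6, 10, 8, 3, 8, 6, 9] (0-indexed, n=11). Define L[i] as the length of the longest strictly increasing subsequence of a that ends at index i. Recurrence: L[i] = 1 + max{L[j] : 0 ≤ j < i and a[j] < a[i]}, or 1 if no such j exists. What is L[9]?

2

   i    0    1    2    3    4    5    6    7    8    9   10
a[i]    5   10    9    6    6   10    8    3    8    6    9
L[i]    1    2    2    2    2    3    3    1    3    2    4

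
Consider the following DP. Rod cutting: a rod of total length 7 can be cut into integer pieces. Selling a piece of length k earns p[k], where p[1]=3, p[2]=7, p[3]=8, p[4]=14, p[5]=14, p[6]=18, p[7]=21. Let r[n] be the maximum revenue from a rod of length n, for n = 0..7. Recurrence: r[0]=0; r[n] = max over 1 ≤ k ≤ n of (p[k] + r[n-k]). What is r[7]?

24

   n    0    1    2    3    4    5    6    7
r[n]    0    3    7   10   14   17   21   24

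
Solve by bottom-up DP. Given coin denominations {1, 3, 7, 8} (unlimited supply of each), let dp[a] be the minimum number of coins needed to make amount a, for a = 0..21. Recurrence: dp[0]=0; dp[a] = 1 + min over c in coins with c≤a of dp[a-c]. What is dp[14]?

2

 a  0  1  2  3  4  5  6  7  8  9 10 11 12 13 14 15 16 17 18 19 20 21
dp  0  1  2  1  2  3  2  1  1  2  2  2  3  3  2  2  2  3  3  3  4  3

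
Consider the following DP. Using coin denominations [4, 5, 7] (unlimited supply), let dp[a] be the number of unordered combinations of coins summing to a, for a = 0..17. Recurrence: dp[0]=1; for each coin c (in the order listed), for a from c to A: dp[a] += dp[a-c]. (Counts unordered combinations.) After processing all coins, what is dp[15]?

2

after  coin     0     1     2     3     4     5     6     7     8     9    10    11    12    13    14    15    16    17
          4     1     0     0     0     1     0     0     0     1     0     0     0     1     0     0     0     1     0
          5     1     0     0     0     1     1     0     0     1     1     1     0     1     1     1     1     1     1
          7     1     0     0     0     1     1     0     1     1     1     1     1     2     1     2     2     2     2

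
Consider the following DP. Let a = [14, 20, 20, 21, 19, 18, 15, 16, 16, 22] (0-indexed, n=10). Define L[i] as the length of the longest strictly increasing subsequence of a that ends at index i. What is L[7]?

   i    0    1    2    3    4    5    6    7    8    9
a[i]   14   20   20   21   19   18   15   16   16   22
L[i]    1    2    2    3    2    2    2    3    3    4

3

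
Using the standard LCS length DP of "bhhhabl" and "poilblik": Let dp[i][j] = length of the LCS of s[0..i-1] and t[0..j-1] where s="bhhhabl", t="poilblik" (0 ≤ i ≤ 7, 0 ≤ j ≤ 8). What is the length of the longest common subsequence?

2

   ''  p  o  i  l  b  l  i  k
''  0  0  0  0  0  0  0  0  0
 b  0  0  0  0  0  1  1  1  1
 h  0  0  0  0  0  1  1  1  1
 h  0  0  0  0  0  1  1  1  1
 h  0  0  0  0  0  1  1  1  1
 a  0  0  0  0  0  1  1  1  1
 b  0  0  0  0  0  1  1  1  1
 l  0  0  0  0  1  1  2  2  2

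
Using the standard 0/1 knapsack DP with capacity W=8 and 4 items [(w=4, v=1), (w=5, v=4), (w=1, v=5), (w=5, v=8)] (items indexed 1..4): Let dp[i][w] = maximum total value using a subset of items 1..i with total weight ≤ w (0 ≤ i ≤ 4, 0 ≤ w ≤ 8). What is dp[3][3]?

5

i\w   0   1   2   3   4   5   6   7   8
  0   0   0   0   0   0   0   0   0   0
  1   0   0   0   0   1   1   1   1   1
  2   0   0   0   0   1   4   4   4   4
  3   0   5   5   5   5   6   9   9   9
  4   0   5   5   5   5   8  13  13  13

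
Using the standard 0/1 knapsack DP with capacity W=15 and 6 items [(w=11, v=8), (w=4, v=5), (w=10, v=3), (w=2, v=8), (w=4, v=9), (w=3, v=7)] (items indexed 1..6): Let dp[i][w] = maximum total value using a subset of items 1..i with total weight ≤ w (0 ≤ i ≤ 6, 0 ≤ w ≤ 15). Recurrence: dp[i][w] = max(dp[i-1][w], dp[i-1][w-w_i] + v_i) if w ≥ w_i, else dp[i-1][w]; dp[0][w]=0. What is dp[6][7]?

17

i\w   0   1   2   3   4   5   6   7   8   9  10  11  12  13  14  15
  0   0   0   0   0   0   0   0   0   0   0   0   0   0   0   0   0
  1   0   0   0   0   0   0   0   0   0   0   0   8   8   8   8   8
  2   0   0   0   0   5   5   5   5   5   5   5   8   8   8   8  13
  3   0   0   0   0   5   5   5   5   5   5   5   8   8   8   8  13
  4   0   0   8   8   8   8  13  13  13  13  13  13  13  16  16  16
  5   0   0   8   8   9   9  17  17  17  17  22  22  22  22  22  22
  6   0   0   8   8   9  15  17  17  17  24  24  24  24  29  29  29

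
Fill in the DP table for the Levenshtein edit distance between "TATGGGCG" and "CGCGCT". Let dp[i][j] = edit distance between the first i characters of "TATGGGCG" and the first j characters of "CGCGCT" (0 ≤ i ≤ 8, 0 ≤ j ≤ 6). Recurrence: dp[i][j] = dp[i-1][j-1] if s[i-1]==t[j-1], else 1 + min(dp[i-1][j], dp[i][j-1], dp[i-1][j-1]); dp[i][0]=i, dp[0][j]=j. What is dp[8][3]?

   ''  C  G  C  G  C  T
''  0  1  2  3  4  5  6
 T  1  1  2  3  4  5  5
 A  2  2  2  3  4  5  6
 T  3  3  3  3  4  5  5
 G  4  4  3  4  3  4  5
 G  5  5  4  4  4  4  5
 G  6  6  5  5  4  5  5
 C  7  6  6  5  5  4  5
 G  8  7  6  6  5  5  5

6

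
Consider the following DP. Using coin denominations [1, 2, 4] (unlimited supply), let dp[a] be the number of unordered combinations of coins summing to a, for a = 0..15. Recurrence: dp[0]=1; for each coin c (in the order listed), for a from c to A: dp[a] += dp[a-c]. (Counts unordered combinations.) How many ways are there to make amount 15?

20

after  coin     0     1     2     3     4     5     6     7     8     9    10    11    12    13    14    15
          1     1     1     1     1     1     1     1     1     1     1     1     1     1     1     1     1
          2     1     1     2     2     3     3     4     4     5     5     6     6     7     7     8     8
          4     1     1     2     2     4     4     6     6     9     9    12    12    16    16    20    20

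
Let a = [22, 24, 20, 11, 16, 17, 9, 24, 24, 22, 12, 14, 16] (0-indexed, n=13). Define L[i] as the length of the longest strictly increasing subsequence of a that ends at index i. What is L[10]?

   i    0    1    2    3    4    5    6    7    8    9   10   11   12
a[i]   22   24   20   11   16   17    9   24   24   22   12   14   16
L[i]    1    2    1    1    2    3    1    4    4    4    2    3    4

2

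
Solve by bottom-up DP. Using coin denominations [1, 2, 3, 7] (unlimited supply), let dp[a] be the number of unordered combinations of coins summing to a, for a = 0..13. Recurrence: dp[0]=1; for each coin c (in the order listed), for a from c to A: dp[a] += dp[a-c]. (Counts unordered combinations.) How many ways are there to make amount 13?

after  coin     0     1     2     3     4     5     6     7     8     9    10    11    12    13
          1     1     1     1     1     1     1     1     1     1     1     1     1     1     1
          2     1     1     2     2     3     3     4     4     5     5     6     6     7     7
          3     1     1     2     3     4     5     7     8    10    12    14    16    19    21
          7     1     1     2     3     4     5     7     9    11    14    17    20    24    28

28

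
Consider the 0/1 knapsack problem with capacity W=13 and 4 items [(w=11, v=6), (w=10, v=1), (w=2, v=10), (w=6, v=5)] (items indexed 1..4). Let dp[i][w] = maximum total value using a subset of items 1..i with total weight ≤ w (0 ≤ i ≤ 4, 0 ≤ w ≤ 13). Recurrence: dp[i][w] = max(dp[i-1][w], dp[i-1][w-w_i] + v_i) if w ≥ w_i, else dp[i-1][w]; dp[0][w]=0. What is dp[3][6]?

i\w   0   1   2   3   4   5   6   7   8   9  10  11  12  13
  0   0   0   0   0   0   0   0   0   0   0   0   0   0   0
  1   0   0   0   0   0   0   0   0   0   0   0   6   6   6
  2   0   0   0   0   0   0   0   0   0   0   1   6   6   6
  3   0   0  10  10  10  10  10  10  10  10  10  10  11  16
  4   0   0  10  10  10  10  10  10  15  15  15  15  15  16

10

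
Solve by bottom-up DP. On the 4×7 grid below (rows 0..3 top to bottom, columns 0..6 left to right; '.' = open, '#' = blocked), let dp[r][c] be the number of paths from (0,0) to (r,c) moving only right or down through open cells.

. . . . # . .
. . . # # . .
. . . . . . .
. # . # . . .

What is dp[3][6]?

r\c   0   1   2   3   4   5   6
  0   1   1   1   1   0   0   0
  1   1   2   3   0   0   0   0
  2   1   3   6   6   6   6   6
  3   1   0   6   0   6  12  18

18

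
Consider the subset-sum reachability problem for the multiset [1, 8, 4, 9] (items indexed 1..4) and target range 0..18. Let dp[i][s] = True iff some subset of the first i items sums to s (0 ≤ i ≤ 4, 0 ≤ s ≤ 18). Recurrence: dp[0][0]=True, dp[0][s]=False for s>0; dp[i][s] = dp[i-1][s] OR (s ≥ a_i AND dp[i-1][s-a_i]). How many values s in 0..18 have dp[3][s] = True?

i\s   0   1   2   3   4   5   6   7   8   9  10  11  12  13  14  15  16  17  18
  0   T   F   F   F   F   F   F   F   F   F   F   F   F   F   F   F   F   F   F
  1   T   T   F   F   F   F   F   F   F   F   F   F   F   F   F   F   F   F   F
  2   T   T   F   F   F   F   F   F   T   T   F   F   F   F   F   F   F   F   F
  3   T   T   F   F   T   T   F   F   T   T   F   F   T   T   F   F   F   F   F
  4   T   T   F   F   T   T   F   F   T   T   T   F   T   T   T   F   F   T   T

8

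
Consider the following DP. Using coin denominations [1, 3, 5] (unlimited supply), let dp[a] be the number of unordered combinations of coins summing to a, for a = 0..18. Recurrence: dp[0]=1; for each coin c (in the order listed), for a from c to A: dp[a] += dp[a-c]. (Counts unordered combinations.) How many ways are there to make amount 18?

after  coin     0     1     2     3     4     5     6     7     8     9    10    11    12    13    14    15    16    17    18
          1     1     1     1     1     1     1     1     1     1     1     1     1     1     1     1     1     1     1     1
          3     1     1     1     2     2     2     3     3     3     4     4     4     5     5     5     6     6     6     7
          5     1     1     1     2     2     3     4     4     5     6     7     8     9    10    11    13    14    15    17

17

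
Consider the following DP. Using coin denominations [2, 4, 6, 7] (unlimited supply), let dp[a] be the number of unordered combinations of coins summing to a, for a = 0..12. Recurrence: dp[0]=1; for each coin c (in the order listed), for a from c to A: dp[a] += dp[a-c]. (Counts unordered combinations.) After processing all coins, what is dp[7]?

1

after  coin     0     1     2     3     4     5     6     7     8     9    10    11    12
          2     1     0     1     0     1     0     1     0     1     0     1     0     1
          4     1     0     1     0     2     0     2     0     3     0     3     0     4
          6     1     0     1     0     2     0     3     0     4     0     5     0     7
          7     1     0     1     0     2     0     3     1     4     1     5     2     7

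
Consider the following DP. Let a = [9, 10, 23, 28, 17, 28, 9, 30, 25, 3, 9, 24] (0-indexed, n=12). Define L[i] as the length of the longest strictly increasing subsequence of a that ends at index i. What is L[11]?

4

   i    0    1    2    3    4    5    6    7    8    9   10   11
a[i]    9   10   23   28   17   28    9   30   25    3    9   24
L[i]    1    2    3    4    3    4    1    5    4    1    2    4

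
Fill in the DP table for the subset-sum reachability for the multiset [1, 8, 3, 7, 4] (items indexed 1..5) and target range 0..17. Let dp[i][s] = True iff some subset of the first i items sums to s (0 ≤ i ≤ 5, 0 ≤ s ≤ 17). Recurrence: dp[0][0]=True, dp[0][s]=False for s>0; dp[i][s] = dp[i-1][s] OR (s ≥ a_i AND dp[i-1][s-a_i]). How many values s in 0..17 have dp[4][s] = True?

i\s   0   1   2   3   4   5   6   7   8   9  10  11  12  13  14  15  16  17
  0   T   F   F   F   F   F   F   F   F   F   F   F   F   F   F   F   F   F
  1   T   T   F   F   F   F   F   F   F   F   F   F   F   F   F   F   F   F
  2   T   T   F   F   F   F   F   F   T   T   F   F   F   F   F   F   F   F
  3   T   T   F   T   T   F   F   F   T   T   F   T   T   F   F   F   F   F
  4   T   T   F   T   T   F   F   T   T   T   T   T   T   F   F   T   T   F
  5   T   T   F   T   T   T   F   T   T   T   T   T   T   T   T   T   T   F

12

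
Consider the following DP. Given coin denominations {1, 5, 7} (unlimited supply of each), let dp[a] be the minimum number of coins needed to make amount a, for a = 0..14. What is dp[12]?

2

 a  0  1  2  3  4  5  6  7  8  9 10 11 12 13 14
dp  0  1  2  3  4  1  2  1  2  3  2  3  2  3  2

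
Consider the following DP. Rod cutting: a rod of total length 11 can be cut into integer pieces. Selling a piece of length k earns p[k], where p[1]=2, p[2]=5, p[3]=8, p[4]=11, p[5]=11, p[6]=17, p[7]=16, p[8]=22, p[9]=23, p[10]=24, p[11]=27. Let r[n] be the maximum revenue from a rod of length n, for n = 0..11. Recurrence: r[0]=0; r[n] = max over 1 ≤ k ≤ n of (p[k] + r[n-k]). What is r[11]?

   n    0    1    2    3    4    5    6    7    8    9   10   11
r[n]    0    2    5    8   11   13   17   19   22   25   28   30

30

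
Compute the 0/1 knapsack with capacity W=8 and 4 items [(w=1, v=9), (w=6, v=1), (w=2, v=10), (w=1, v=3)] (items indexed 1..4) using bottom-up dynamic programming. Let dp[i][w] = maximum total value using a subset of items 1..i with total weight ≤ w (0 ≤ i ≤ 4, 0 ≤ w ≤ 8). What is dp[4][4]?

22

i\w   0   1   2   3   4   5   6   7   8
  0   0   0   0   0   0   0   0   0   0
  1   0   9   9   9   9   9   9   9   9
  2   0   9   9   9   9   9   9  10  10
  3   0   9  10  19  19  19  19  19  19
  4   0   9  12  19  22  22  22  22  22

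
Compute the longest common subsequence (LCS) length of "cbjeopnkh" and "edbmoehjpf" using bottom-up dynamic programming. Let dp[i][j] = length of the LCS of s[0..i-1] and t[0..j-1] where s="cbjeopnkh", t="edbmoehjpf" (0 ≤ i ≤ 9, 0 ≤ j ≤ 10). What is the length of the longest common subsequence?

3

   ''  e  d  b  m  o  e  h  j  p  f
''  0  0  0  0  0  0  0  0  0  0  0
 c  0  0  0  0  0  0  0  0  0  0  0
 b  0  0  0  1  1  1  1  1  1  1  1
 j  0  0  0  1  1  1  1  1  2  2  2
 e  0  1  1  1  1  1  2  2  2  2  2
 o  0  1  1  1  1  2  2  2  2  2  2
 p  0  1  1  1  1  2  2  2  2  3  3
 n  0  1  1  1  1  2  2  2  2  3  3
 k  0  1  1  1  1  2  2  2  2  3  3
 h  0  1  1  1  1  2  2  3  3  3  3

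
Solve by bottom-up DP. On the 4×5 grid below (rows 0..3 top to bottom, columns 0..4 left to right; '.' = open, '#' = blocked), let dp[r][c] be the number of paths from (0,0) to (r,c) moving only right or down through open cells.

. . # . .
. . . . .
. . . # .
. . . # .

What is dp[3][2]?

r\c   0   1   2   3   4
  0   1   1   0   0   0
  1   1   2   2   2   2
  2   1   3   5   0   2
  3   1   4   9   0   2

9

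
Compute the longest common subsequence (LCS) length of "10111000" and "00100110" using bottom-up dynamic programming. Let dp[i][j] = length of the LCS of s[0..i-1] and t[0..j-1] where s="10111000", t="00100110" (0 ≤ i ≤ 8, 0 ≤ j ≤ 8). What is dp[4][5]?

2

   ''  0  0  1  0  0  1  1  0
''  0  0  0  0  0  0  0  0  0
 1  0  0  0  1  1  1  1  1  1
 0  0  1  1  1  2  2  2  2  2
 1  0  1  1  2  2  2  3  3  3
 1  0  1  1  2  2  2  3  4  4
 1  0  1  1  2  2  2  3  4  4
 0  0  1  2  2  3  3  3  4  5
 0  0  1  2  2  3  4  4  4  5
 0  0  1  2  2  3  4  4  4  5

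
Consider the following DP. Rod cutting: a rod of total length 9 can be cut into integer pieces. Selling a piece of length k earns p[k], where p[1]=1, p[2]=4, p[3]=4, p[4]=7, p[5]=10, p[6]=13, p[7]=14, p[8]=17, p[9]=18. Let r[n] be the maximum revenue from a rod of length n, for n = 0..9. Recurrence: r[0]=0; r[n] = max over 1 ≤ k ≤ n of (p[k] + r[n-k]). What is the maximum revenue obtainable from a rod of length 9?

18

   n    0    1    2    3    4    5    6    7    8    9
r[n]    0    1    4    5    8   10   13   14   17   18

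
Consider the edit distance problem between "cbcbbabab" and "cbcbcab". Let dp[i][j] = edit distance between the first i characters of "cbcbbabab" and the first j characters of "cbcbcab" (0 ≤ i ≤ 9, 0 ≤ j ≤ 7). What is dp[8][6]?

   ''  c  b  c  b  c  a  b
''  0  1  2  3  4  5  6  7
 c  1  0  1  2  3  4  5  6
 b  2  1  0  1  2  3  4  5
 c  3  2  1  0  1  2  3  4
 b  4  3  2  1  0  1  2  3
 b  5  4  3  2  1  1  2  2
 a  6  5  4  3  2  2  1  2
 b  7  6  5  4  3  3  2  1
 a  8  7  6  5  4  4  3  2
 b  9  8  7  6  5  5  4  3

3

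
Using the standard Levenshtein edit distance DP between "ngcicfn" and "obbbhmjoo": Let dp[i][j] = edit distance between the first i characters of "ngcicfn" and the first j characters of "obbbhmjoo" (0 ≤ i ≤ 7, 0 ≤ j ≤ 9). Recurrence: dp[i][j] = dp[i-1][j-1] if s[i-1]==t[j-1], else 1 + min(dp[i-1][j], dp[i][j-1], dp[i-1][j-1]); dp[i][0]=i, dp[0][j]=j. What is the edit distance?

9

   ''  o  b  b  b  h  m  j  o  o
''  0  1  2  3  4  5  6  7  8  9
 n  1  1  2  3  4  5  6  7  8  9
 g  2  2  2  3  4  5  6  7  8  9
 c  3  3  3  3  4  5  6  7  8  9
 i  4  4  4  4  4  5  6  7  8  9
 c  5  5  5  5  5  5  6  7  8  9
 f  6  6  6  6  6  6  6  7  8  9
 n  7  7  7  7  7  7  7  7  8  9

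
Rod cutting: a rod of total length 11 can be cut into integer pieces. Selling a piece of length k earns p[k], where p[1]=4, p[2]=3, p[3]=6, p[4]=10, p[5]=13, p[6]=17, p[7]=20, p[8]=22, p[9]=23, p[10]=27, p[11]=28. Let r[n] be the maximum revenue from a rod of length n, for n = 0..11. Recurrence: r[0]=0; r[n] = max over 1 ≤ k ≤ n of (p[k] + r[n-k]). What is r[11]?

44

   n    0    1    2    3    4    5    6    7    8    9   10   11
r[n]    0    4    8   12   16   20   24   28   32   36   40   44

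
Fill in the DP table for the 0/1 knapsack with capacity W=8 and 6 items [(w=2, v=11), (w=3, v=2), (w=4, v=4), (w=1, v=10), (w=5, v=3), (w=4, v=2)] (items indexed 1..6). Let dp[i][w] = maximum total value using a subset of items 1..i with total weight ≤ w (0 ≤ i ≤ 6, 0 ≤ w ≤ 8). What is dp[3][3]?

11

i\w   0   1   2   3   4   5   6   7   8
  0   0   0   0   0   0   0   0   0   0
  1   0   0  11  11  11  11  11  11  11
  2   0   0  11  11  11  13  13  13  13
  3   0   0  11  11  11  13  15  15  15
  4   0  10  11  21  21  21  23  25  25
  5   0  10  11  21  21  21  23  25  25
  6   0  10  11  21  21  21  23  25  25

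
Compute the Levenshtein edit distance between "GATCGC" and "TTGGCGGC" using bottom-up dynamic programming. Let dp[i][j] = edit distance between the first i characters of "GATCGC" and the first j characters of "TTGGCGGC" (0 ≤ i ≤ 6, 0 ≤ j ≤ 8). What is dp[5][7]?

5

   ''  T  T  G  G  C  G  G  C
''  0  1  2  3  4  5  6  7  8
 G  1  1  2  2  3  4  5  6  7
 A  2  2  2  3  3  4  5  6  7
 T  3  2  2  3  4  4  5  6  7
 C  4  3  3  3  4  4  5  6  6
 G  5  4  4  3  3  4  4  5  6
 C  6  5  5  4  4  3  4  5  5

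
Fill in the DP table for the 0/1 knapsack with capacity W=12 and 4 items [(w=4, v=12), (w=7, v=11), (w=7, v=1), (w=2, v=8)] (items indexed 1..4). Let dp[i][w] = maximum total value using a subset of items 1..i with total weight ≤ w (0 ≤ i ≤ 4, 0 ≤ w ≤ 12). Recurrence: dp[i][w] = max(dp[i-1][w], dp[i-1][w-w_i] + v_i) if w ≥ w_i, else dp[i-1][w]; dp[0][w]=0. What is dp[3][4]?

12

i\w   0   1   2   3   4   5   6   7   8   9  10  11  12
  0   0   0   0   0   0   0   0   0   0   0   0   0   0
  1   0   0   0   0  12  12  12  12  12  12  12  12  12
  2   0   0   0   0  12  12  12  12  12  12  12  23  23
  3   0   0   0   0  12  12  12  12  12  12  12  23  23
  4   0   0   8   8  12  12  20  20  20  20  20  23  23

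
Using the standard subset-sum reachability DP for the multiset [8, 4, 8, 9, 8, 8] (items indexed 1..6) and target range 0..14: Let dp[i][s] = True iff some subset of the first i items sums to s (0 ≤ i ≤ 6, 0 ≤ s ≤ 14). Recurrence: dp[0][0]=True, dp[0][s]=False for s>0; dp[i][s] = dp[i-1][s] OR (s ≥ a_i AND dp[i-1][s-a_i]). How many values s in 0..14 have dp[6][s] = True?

i\s   0   1   2   3   4   5   6   7   8   9  10  11  12  13  14
  0   T   F   F   F   F   F   F   F   F   F   F   F   F   F   F
  1   T   F   F   F   F   F   F   F   T   F   F   F   F   F   F
  2   T   F   F   F   T   F   F   F   T   F   F   F   T   F   F
  3   T   F   F   F   T   F   F   F   T   F   F   F   T   F   F
  4   T   F   F   F   T   F   F   F   T   T   F   F   T   T   F
  5   T   F   F   F   T   F   F   F   T   T   F   F   T   T   F
  6   T   F   F   F   T   F   F   F   T   T   F   F   T   T   F

6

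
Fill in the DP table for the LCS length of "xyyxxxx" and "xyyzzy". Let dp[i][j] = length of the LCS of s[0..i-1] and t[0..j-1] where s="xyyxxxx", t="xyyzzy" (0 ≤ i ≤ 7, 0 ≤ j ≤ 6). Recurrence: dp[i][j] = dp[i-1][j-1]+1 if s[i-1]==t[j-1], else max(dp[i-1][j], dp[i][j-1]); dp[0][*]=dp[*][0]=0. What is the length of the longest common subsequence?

3

   ''  x  y  y  z  z  y
''  0  0  0  0  0  0  0
 x  0  1  1  1  1  1  1
 y  0  1  2  2  2  2  2
 y  0  1  2  3  3  3  3
 x  0  1  2  3  3  3  3
 x  0  1  2  3  3  3  3
 x  0  1  2  3  3  3  3
 x  0  1  2  3  3  3  3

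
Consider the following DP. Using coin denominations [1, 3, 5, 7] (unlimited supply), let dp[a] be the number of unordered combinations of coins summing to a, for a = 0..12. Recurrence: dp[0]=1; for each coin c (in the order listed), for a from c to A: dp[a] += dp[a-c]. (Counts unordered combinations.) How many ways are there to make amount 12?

after  coin     0     1     2     3     4     5     6     7     8     9    10    11    12
          1     1     1     1     1     1     1     1     1     1     1     1     1     1
          3     1     1     1     2     2     2     3     3     3     4     4     4     5
          5     1     1     1     2     2     3     4     4     5     6     7     8     9
          7     1     1     1     2     2     3     4     5     6     7     9    10    12

12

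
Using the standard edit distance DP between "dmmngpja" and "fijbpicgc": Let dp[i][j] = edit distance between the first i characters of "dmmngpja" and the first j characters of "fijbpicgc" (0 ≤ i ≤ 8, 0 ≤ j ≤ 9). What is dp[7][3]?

6

   ''  f  i  j  b  p  i  c  g  c
''  0  1  2  3  4  5  6  7  8  9
 d  1  1  2  3  4  5  6  7  8  9
 m  2  2  2  3  4  5  6  7  8  9
 m  3  3  3  3  4  5  6  7  8  9
 n  4  4  4  4  4  5  6  7  8  9
 g  5  5  5  5  5  5  6  7  7  8
 p  6  6  6  6  6  5  6  7  8  8
 j  7  7  7  6  7  6  6  7  8  9
 a  8  8  8  7  7  7  7  7  8  9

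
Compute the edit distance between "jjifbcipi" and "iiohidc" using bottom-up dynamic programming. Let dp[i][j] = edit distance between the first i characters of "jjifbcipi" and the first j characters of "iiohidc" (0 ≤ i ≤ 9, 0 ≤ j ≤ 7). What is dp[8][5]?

6

   ''  i  i  o  h  i  d  c
''  0  1  2  3  4  5  6  7
 j  1  1  2  3  4  5  6  7
 j  2  2  2  3  4  5  6  7
 i  3  2  2  3  4  4  5  6
 f  4  3  3  3  4  5  5  6
 b  5  4  4  4  4  5  6  6
 c  6  5  5  5  5  5  6  6
 i  7  6  5  6  6  5  6  7
 p  8  7  6  6  7  6  6  7
 i  9  8  7  7  7  7  7  7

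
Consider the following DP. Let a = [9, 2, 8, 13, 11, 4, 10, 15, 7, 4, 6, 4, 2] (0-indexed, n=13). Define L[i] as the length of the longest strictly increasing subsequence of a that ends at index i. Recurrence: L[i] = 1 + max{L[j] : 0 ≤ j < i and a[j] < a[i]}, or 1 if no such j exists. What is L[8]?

3

   i    0    1    2    3    4    5    6    7    8    9   10   11   12
a[i]    9    2    8   13   11    4   10   15    7    4    6    4    2
L[i]    1    1    2    3    3    2    3    4    3    2    3    2    1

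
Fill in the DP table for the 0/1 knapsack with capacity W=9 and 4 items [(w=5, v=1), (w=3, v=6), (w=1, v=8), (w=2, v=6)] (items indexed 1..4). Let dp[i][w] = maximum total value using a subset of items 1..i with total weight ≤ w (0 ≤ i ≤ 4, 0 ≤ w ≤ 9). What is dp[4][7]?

20

i\w   0   1   2   3   4   5   6   7   8   9
  0   0   0   0   0   0   0   0   0   0   0
  1   0   0   0   0   0   1   1   1   1   1
  2   0   0   0   6   6   6   6   6   7   7
  3   0   8   8   8  14  14  14  14  14  15
  4   0   8   8  14  14  14  20  20  20  20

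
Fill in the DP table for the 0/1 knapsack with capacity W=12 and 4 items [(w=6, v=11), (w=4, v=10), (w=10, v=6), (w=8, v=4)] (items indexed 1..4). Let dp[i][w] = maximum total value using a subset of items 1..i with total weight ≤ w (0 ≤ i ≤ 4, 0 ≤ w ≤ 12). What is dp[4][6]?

11

i\w   0   1   2   3   4   5   6   7   8   9  10  11  12
  0   0   0   0   0   0   0   0   0   0   0   0   0   0
  1   0   0   0   0   0   0  11  11  11  11  11  11  11
  2   0   0   0   0  10  10  11  11  11  11  21  21  21
  3   0   0   0   0  10  10  11  11  11  11  21  21  21
  4   0   0   0   0  10  10  11  11  11  11  21  21  21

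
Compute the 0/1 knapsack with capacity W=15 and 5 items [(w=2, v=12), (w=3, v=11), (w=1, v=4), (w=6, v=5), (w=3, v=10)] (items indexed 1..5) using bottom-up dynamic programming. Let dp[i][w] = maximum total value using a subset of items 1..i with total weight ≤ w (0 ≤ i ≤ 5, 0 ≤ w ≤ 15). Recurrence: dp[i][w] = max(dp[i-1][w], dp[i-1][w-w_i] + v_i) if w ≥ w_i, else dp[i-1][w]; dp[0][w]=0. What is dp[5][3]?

16

i\w   0   1   2   3   4   5   6   7   8   9  10  11  12  13  14  15
  0   0   0   0   0   0   0   0   0   0   0   0   0   0   0   0   0
  1   0   0  12  12  12  12  12  12  12  12  12  12  12  12  12  12
  2   0   0  12  12  12  23  23  23  23  23  23  23  23  23  23  23
  3   0   4  12  16  16  23  27  27  27  27  27  27  27  27  27  27
  4   0   4  12  16  16  23  27  27  27  27  27  28  32  32  32  32
  5   0   4  12  16  16  23  27  27  33  37  37  37  37  37  38  42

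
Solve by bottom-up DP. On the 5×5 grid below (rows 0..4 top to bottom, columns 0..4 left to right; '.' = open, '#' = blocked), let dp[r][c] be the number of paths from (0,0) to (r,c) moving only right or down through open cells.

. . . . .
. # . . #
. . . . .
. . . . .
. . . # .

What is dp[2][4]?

r\c   0   1   2   3   4
  0   1   1   1   1   1
  1   1   0   1   2   0
  2   1   1   2   4   4
  3   1   2   4   8  12
  4   1   3   7   0  12

4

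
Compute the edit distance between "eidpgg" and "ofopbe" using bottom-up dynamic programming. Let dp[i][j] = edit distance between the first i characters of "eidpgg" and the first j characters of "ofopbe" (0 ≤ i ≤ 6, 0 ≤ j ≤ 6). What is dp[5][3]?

   ''  o  f  o  p  b  e
''  0  1  2  3  4  5  6
 e  1  1  2  3  4  5  5
 i  2  2  2  3  4  5  6
 d  3  3  3  3  4  5  6
 p  4  4  4  4  3  4  5
 g  5  5  5  5  4  4  5
 g  6  6  6  6  5  5  5

5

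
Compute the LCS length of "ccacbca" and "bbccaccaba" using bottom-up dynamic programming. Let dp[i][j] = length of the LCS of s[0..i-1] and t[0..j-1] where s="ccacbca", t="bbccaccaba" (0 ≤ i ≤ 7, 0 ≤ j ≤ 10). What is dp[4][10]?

4

   ''  b  b  c  c  a  c  c  a  b  a
''  0  0  0  0  0  0  0  0  0  0  0
 c  0  0  0  1  1  1  1  1  1  1  1
 c  0  0  0  1  2  2  2  2  2  2  2
 a  0  0  0  1  2  3  3  3  3  3  3
 c  0  0  0  1  2  3  4  4  4  4  4
 b  0  1  1  1  2  3  4  4  4  5  5
 c  0  1  1  2  2  3  4  5  5  5  5
 a  0  1  1  2  2  3  4  5  6  6  6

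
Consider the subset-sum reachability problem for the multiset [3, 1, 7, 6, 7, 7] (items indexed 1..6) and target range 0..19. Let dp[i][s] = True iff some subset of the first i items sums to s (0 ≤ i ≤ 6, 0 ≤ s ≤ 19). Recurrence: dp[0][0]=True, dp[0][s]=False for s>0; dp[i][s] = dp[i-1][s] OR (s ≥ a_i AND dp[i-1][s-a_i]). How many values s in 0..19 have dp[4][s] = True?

14

i\s   0   1   2   3   4   5   6   7   8   9  10  11  12  13  14  15  16  17  18  19
  0   T   F   F   F   F   F   F   F   F   F   F   F   F   F   F   F   F   F   F   F
  1   T   F   F   T   F   F   F   F   F   F   F   F   F   F   F   F   F   F   F   F
  2   T   T   F   T   T   F   F   F   F   F   F   F   F   F   F   F   F   F   F   F
  3   T   T   F   T   T   F   F   T   T   F   T   T   F   F   F   F   F   F   F   F
  4   T   T   F   T   T   F   T   T   T   T   T   T   F   T   T   F   T   T   F   F
  5   T   T   F   T   T   F   T   T   T   T   T   T   F   T   T   T   T   T   T   F
  6   T   T   F   T   T   F   T   T   T   T   T   T   F   T   T   T   T   T   T   F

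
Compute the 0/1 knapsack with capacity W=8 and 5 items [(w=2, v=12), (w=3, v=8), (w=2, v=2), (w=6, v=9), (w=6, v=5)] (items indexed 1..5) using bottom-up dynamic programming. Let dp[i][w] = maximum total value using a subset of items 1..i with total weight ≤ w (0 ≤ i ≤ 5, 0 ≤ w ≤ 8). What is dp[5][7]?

22

i\w   0   1   2   3   4   5   6   7   8
  0   0   0   0   0   0   0   0   0   0
  1   0   0  12  12  12  12  12  12  12
  2   0   0  12  12  12  20  20  20  20
  3   0   0  12  12  14  20  20  22  22
  4   0   0  12  12  14  20  20  22  22
  5   0   0  12  12  14  20  20  22  22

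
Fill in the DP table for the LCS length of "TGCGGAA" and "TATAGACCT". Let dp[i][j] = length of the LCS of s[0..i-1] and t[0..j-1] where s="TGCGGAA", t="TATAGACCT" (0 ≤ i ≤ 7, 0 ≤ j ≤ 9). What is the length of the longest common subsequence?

3

   ''  T  A  T  A  G  A  C  C  T
''  0  0  0  0  0  0  0  0  0  0
 T  0  1  1  1  1  1  1  1  1  1
 G  0  1  1  1  1  2  2  2  2  2
 C  0  1  1  1  1  2  2  3  3  3
 G  0  1  1  1  1  2  2  3  3  3
 G  0  1  1  1  1  2  2  3  3  3
 A  0  1  2  2  2  2  3  3  3  3
 A  0  1  2  2  3  3  3  3  3  3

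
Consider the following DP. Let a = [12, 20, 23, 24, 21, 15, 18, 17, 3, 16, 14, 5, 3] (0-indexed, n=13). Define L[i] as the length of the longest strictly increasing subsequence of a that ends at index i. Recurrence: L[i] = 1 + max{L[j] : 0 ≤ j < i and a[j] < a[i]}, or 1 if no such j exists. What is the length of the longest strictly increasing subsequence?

4

   i    0    1    2    3    4    5    6    7    8    9   10   11   12
a[i]   12   20   23   24   21   15   18   17    3   16   14    5    3
L[i]    1    2    3    4    3    2    3    3    1    3    2    2    1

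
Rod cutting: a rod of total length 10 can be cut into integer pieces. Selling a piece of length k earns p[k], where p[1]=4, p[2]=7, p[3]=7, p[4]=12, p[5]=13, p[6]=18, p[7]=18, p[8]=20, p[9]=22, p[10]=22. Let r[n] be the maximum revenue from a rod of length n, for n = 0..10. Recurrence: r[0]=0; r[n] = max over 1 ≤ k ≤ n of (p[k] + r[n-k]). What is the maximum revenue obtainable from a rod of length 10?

   n    0    1    2    3    4    5    6    7    8    9   10
r[n]    0    4    8   12   16   20   24   28   32   36   40

40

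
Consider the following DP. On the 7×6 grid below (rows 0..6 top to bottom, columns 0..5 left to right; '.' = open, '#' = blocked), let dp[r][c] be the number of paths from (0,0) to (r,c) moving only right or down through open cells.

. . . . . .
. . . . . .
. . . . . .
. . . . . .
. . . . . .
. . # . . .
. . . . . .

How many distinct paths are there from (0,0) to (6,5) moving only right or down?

378

r\c   0   1   2   3   4   5
  0   1   1   1   1   1   1
  1   1   2   3   4   5   6
  2   1   3   6  10  15  21
  3   1   4  10  20  35  56
  4   1   5  15  35  70 126
  5   1   6   0  35 105 231
  6   1   7   7  42 147 378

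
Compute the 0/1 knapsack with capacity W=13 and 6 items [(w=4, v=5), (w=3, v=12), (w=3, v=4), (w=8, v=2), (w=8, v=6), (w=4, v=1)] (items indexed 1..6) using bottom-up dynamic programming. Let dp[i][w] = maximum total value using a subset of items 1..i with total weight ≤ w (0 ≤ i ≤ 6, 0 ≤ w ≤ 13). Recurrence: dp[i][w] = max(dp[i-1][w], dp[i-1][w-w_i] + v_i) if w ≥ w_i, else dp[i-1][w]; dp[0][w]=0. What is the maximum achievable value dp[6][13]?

21

i\w   0   1   2   3   4   5   6   7   8   9  10  11  12  13
  0   0   0   0   0   0   0   0   0   0   0   0   0   0   0
  1   0   0   0   0   5   5   5   5   5   5   5   5   5   5
  2   0   0   0  12  12  12  12  17  17  17  17  17  17  17
  3   0   0   0  12  12  12  16  17  17  17  21  21  21  21
  4   0   0   0  12  12  12  16  17  17  17  21  21  21  21
  5   0   0   0  12  12  12  16  17  17  17  21  21  21  21
  6   0   0   0  12  12  12  16  17  17  17  21  21  21  21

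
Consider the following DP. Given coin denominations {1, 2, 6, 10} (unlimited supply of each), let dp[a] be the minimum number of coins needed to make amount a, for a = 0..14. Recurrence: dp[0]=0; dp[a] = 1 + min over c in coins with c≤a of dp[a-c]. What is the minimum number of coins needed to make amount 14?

3

 a  0  1  2  3  4  5  6  7  8  9 10 11 12 13 14
dp  0  1  1  2  2  3  1  2  2  3  1  2  2  3  3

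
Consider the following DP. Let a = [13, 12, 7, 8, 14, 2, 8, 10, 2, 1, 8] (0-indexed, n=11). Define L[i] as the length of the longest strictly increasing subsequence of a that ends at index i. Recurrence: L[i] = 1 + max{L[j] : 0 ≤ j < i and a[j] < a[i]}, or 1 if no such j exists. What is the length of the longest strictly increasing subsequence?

   i    0    1    2    3    4    5    6    7    8    9   10
a[i]   13   12    7    8   14    2    8   10    2    1    8
L[i]    1    1    1    2    3    1    2    3    1    1    2

3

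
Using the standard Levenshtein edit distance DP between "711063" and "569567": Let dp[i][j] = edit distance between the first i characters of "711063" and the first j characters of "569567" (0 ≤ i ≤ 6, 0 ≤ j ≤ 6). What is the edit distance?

5

   ''  5  6  9  5  6  7
''  0  1  2  3  4  5  6
 7  1  1  2  3  4  5  5
 1  2  2  2  3  4  5  6
 1  3  3  3  3  4  5  6
 0  4  4  4  4  4  5  6
 6  5  5  4  5  5  4  5
 3  6  6  5  5  6  5  5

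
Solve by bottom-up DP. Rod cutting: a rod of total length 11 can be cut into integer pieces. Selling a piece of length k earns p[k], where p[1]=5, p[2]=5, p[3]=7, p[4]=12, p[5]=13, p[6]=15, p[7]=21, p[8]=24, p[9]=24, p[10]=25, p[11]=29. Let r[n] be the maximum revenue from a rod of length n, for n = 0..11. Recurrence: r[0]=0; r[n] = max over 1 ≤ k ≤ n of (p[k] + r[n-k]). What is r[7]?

   n    0    1    2    3    4    5    6    7    8    9   10   11
r[n]    0    5   10   15   20   25   30   35   40   45   50   55

35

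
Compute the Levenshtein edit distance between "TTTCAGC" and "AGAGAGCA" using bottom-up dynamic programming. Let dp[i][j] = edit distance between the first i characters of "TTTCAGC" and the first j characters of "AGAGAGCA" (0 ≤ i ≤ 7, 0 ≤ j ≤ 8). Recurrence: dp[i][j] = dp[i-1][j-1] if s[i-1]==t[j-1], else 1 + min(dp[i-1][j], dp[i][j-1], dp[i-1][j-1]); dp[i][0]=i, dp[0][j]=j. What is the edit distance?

5

   ''  A  G  A  G  A  G  C  A
''  0  1  2  3  4  5  6  7  8
 T  1  1  2  3  4  5  6  7  8
 T  2  2  2  3  4  5  6  7  8
 T  3  3  3  3  4  5  6  7  8
 C  4  4  4  4  4  5  6  6  7
 A  5  4  5  4  5  4  5  6  6
 G  6  5  4  5  4  5  4  5  6
 C  7  6  5  5  5  5  5  4  5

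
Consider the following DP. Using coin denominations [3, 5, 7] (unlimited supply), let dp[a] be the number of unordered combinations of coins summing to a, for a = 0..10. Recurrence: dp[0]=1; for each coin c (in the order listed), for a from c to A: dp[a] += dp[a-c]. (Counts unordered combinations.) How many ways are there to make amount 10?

after  coin     0     1     2     3     4     5     6     7     8     9    10
          3     1     0     0     1     0     0     1     0     0     1     0
          5     1     0     0     1     0     1     1     0     1     1     1
          7     1     0     0     1     0     1     1     1     1     1     2

2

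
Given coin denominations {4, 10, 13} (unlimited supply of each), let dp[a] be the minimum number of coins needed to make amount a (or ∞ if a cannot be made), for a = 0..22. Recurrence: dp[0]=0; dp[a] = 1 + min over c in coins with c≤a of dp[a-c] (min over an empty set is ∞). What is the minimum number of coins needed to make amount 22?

 a  0  1  2  3  4  5  6  7  8  9 10 11 12 13 14 15 16 17 18 19 20 21 22
dp  0  -  -  -  1  -  -  -  2  -  1  -  3  1  2  -  4  2  3  -  2  3  4
(- denotes ∞ / unreachable)

4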